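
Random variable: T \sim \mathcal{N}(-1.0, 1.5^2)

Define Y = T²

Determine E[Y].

E[T²] = Var(T) + (E[T])² = 2.25 + 1 = 3.25

3.25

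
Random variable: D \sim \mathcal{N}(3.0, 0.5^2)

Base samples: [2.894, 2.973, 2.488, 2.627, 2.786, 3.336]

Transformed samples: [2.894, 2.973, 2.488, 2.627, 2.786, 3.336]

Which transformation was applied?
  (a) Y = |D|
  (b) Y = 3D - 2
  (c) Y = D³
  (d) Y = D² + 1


Checking option (a) Y = |D|:
  D = 2.894 -> Y = 2.894 ✓
  D = 2.973 -> Y = 2.973 ✓
  D = 2.488 -> Y = 2.488 ✓
All samples match this transformation.

(a) |D|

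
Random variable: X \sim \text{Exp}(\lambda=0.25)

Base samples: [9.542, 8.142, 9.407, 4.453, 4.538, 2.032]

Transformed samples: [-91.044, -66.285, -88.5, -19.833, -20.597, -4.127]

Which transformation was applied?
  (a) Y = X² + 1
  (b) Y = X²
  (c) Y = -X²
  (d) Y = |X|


Checking option (c) Y = -X²:
  X = 9.542 -> Y = -91.044 ✓
  X = 8.142 -> Y = -66.285 ✓
  X = 9.407 -> Y = -88.5 ✓
All samples match this transformation.

(c) -X²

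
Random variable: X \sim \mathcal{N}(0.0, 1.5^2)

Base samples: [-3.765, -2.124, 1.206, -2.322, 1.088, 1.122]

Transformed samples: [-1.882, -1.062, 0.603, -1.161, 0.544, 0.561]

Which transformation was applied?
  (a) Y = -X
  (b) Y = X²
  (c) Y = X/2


Checking option (c) Y = X/2:
  X = -3.765 -> Y = -1.882 ✓
  X = -2.124 -> Y = -1.062 ✓
  X = 1.206 -> Y = 0.603 ✓
All samples match this transformation.

(c) X/2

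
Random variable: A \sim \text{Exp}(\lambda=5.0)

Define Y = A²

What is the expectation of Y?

Using E[X²] = Var(X) + (E[X])²:
E[A] = 0.2
Var(A) = 1/5.0^2 = 0.04
E[A²] = 0.04 + 0.2² = 0.04 + 0.04 = 0.08

0.08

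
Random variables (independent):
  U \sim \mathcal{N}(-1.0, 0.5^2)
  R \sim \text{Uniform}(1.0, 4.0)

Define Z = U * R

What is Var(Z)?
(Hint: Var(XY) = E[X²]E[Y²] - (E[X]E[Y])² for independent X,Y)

Var(XY) = E[X²]E[Y²] - (E[X]E[Y])²
E[U] = -1, Var(U) = 0.25
E[R] = 2.5, Var(R) = 0.75
E[U²] = 0.25 + (-1)² = 1.25
E[R²] = 0.75 + 2.5² = 7
Var(Z) = 1.25*7 - (-1*2.5)²
= 8.75 - 6.25 = 2.5

2.5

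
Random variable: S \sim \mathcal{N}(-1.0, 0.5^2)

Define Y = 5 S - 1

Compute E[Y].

For Y = 5S - 1:
E[Y] = 5 * E[S] - 1
E[S] = -1.0 = -1
E[Y] = 5 * (-1) - 1 = -6

-6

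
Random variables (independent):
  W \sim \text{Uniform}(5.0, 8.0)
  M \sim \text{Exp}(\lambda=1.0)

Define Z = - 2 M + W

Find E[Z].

E[Z] = 1*E[W] - 2*E[M]
E[W] = 6.5
E[M] = 1
E[Z] = 1*6.5 - 2*1 = 4.5

4.5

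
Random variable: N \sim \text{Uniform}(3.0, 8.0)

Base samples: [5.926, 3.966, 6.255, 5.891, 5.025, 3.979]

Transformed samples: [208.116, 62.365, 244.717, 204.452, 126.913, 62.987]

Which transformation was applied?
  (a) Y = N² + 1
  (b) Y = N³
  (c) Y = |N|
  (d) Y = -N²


Checking option (b) Y = N³:
  N = 5.926 -> Y = 208.116 ✓
  N = 3.966 -> Y = 62.365 ✓
  N = 6.255 -> Y = 244.717 ✓
All samples match this transformation.

(b) N³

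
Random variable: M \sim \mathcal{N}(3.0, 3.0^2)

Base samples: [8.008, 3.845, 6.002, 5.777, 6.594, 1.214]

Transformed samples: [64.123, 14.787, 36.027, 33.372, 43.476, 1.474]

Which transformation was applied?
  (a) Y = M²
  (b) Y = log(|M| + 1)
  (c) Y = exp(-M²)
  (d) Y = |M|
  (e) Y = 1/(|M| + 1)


Checking option (a) Y = M²:
  M = 8.008 -> Y = 64.123 ✓
  M = 3.845 -> Y = 14.787 ✓
  M = 6.002 -> Y = 36.027 ✓
All samples match this transformation.

(a) M²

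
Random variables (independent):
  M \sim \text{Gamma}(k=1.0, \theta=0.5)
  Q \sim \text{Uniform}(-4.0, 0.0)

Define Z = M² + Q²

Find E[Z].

E[Z] = E[M²] + E[Q²]
E[M²] = Var(M) + E[M]² = 0.25 + 0.25 = 0.5
E[Q²] = Var(Q) + E[Q]² = 1.3333333 + 4 = 5.3333333
E[Z] = 0.5 + 5.3333333 = 5.8333333

5.8333333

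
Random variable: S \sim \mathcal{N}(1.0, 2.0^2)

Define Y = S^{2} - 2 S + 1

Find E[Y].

E[Y] = 1*E[S²] - 2*E[S] + 1
E[S] = 1
E[S²] = Var(S) + (E[S])² = 4 + 1 = 5
E[Y] = 1*5 - 2*1 + 1 = 4

4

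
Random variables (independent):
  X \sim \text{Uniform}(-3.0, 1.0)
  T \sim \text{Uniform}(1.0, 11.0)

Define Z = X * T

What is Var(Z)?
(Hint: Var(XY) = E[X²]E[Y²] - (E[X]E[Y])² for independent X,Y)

Var(XY) = E[X²]E[Y²] - (E[X]E[Y])²
E[X] = -1, Var(X) = 1.3333333
E[T] = 6, Var(T) = 8.3333333
E[X²] = 1.3333333 + (-1)² = 2.3333333
E[T²] = 8.3333333 + 6² = 44.333333
Var(Z) = 2.3333333*44.333333 - (-1*6)²
= 103.44444 - 36 = 67.444444

67.444444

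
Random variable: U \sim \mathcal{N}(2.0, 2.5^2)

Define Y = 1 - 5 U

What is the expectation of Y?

For Y = -5U + 1:
E[Y] = -5 * E[U] + 1
E[U] = 2.0 = 2
E[Y] = -5 * 2 + 1 = -9

-9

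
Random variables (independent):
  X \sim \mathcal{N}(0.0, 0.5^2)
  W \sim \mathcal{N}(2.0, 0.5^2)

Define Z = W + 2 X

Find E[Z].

E[Z] = 2*E[X] + 1*E[W]
E[X] = 0
E[W] = 2
E[Z] = 2*0 + 1*2 = 2

2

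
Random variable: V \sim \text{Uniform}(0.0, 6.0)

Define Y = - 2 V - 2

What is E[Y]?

For Y = -2V - 2:
E[Y] = -2 * E[V] - 2
E[V] = (0 + 6)/2 = 3
E[Y] = -2 * 3 - 2 = -8

-8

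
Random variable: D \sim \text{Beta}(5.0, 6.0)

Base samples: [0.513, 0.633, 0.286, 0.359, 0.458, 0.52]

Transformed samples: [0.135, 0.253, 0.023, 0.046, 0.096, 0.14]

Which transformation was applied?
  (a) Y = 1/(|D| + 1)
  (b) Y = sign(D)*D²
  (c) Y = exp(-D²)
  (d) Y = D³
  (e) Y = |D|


Checking option (d) Y = D³:
  D = 0.513 -> Y = 0.135 ✓
  D = 0.633 -> Y = 0.253 ✓
  D = 0.286 -> Y = 0.023 ✓
All samples match this transformation.

(d) D³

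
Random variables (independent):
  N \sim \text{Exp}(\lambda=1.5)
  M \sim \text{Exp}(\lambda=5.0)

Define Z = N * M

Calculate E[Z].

For independent RVs: E[XY] = E[X]*E[Y]
E[N] = 0.66666667
E[M] = 0.2
E[Z] = 0.66666667 * 0.2 = 0.13333333

0.13333333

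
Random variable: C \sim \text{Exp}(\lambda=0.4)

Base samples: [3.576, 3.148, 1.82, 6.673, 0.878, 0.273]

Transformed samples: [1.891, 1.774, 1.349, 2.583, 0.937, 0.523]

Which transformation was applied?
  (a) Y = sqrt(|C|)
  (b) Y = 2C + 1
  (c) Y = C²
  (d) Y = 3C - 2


Checking option (a) Y = sqrt(|C|):
  C = 3.576 -> Y = 1.891 ✓
  C = 3.148 -> Y = 1.774 ✓
  C = 1.82 -> Y = 1.349 ✓
All samples match this transformation.

(a) sqrt(|C|)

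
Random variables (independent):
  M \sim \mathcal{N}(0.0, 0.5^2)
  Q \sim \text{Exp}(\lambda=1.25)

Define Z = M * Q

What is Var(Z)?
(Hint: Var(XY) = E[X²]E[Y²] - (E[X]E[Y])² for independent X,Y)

Var(XY) = E[X²]E[Y²] - (E[X]E[Y])²
E[M] = 0, Var(M) = 0.25
E[Q] = 0.8, Var(Q) = 0.64
E[M²] = 0.25 + 0² = 0.25
E[Q²] = 0.64 + 0.8² = 1.28
Var(Z) = 0.25*1.28 - (0*0.8)²
= 0.32 - 0 = 0.32

0.32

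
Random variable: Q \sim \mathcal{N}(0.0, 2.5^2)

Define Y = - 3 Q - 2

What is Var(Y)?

For Y = aQ + b: Var(Y) = a² * Var(Q)
Var(Q) = 2.5^2 = 6.25
Var(Y) = (-3)² * 6.25 = 9 * 6.25 = 56.25

56.25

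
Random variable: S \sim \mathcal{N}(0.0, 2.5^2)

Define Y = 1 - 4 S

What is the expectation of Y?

For Y = -4S + 1:
E[Y] = -4 * E[S] + 1
E[S] = 0.0 = 0
E[Y] = -4 * 0 + 1 = 1

1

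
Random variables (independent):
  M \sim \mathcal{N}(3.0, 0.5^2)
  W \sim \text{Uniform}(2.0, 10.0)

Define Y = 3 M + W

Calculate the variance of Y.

For independent RVs: Var(aX + bY) = a²Var(X) + b²Var(Y)
Var(M) = 0.25
Var(W) = 5.3333333
Var(Y) = 3²*0.25 + 1²*5.3333333
= 9*0.25 + 1*5.3333333 = 7.5833333

7.5833333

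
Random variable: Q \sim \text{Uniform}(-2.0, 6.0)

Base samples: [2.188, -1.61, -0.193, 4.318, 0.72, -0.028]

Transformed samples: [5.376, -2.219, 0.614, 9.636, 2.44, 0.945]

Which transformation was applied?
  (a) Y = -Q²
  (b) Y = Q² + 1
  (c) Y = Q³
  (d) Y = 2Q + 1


Checking option (d) Y = 2Q + 1:
  Q = 2.188 -> Y = 5.376 ✓
  Q = -1.61 -> Y = -2.219 ✓
  Q = -0.193 -> Y = 0.614 ✓
All samples match this transformation.

(d) 2Q + 1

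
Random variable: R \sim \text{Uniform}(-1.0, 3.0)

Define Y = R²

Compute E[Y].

E[R²] = Var(R) + (E[R])² = 1.3333333 + 1 = 2.3333333

2.3333333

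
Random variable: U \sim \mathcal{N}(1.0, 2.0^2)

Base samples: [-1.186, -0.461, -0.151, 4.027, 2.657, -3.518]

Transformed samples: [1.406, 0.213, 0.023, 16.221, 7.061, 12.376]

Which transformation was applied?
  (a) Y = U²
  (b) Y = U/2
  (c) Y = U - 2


Checking option (a) Y = U²:
  U = -1.186 -> Y = 1.406 ✓
  U = -0.461 -> Y = 0.213 ✓
  U = -0.151 -> Y = 0.023 ✓
All samples match this transformation.

(a) U²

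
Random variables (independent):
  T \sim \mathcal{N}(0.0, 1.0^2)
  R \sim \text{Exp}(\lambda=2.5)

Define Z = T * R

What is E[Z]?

For independent RVs: E[XY] = E[X]*E[Y]
E[T] = 0
E[R] = 0.4
E[Z] = 0 * 0.4 = 0

0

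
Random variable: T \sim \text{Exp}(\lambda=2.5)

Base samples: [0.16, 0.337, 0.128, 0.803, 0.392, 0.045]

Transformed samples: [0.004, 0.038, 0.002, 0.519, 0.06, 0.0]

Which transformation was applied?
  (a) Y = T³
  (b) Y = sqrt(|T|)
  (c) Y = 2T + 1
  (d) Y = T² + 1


Checking option (a) Y = T³:
  T = 0.16 -> Y = 0.004 ✓
  T = 0.337 -> Y = 0.038 ✓
  T = 0.128 -> Y = 0.002 ✓
All samples match this transformation.

(a) T³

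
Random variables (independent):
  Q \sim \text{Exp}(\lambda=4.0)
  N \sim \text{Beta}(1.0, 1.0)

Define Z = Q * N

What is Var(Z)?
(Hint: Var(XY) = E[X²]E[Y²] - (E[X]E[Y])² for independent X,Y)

Var(XY) = E[X²]E[Y²] - (E[X]E[Y])²
E[Q] = 0.25, Var(Q) = 0.0625
E[N] = 0.5, Var(N) = 0.083333333
E[Q²] = 0.0625 + 0.25² = 0.125
E[N²] = 0.083333333 + 0.5² = 0.33333333
Var(Z) = 0.125*0.33333333 - (0.25*0.5)²
= 0.041666667 - 0.015625 = 0.026041667

0.026041667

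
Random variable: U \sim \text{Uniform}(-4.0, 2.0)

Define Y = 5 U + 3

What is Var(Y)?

For Y = aU + b: Var(Y) = a² * Var(U)
Var(U) = (2 + 4)^2/12 = 3
Var(Y) = 5² * 3 = 25 * 3 = 75

75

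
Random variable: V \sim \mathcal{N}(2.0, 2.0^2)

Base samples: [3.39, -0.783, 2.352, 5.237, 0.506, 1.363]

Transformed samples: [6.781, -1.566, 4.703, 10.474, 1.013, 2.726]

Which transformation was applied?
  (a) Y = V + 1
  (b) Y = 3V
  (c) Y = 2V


Checking option (c) Y = 2V:
  V = 3.39 -> Y = 6.781 ✓
  V = -0.783 -> Y = -1.566 ✓
  V = 2.352 -> Y = 4.703 ✓
All samples match this transformation.

(c) 2V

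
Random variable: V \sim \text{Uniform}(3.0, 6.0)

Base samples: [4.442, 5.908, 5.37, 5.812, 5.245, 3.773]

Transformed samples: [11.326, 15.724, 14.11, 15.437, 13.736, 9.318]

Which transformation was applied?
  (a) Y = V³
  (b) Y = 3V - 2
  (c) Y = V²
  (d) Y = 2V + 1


Checking option (b) Y = 3V - 2:
  V = 4.442 -> Y = 11.326 ✓
  V = 5.908 -> Y = 15.724 ✓
  V = 5.37 -> Y = 14.11 ✓
All samples match this transformation.

(b) 3V - 2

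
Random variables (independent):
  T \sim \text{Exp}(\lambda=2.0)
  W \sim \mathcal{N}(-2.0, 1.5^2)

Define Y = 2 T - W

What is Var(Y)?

For independent RVs: Var(aX + bY) = a²Var(X) + b²Var(Y)
Var(T) = 0.25
Var(W) = 2.25
Var(Y) = 2²*0.25 + (-1)²*2.25
= 4*0.25 + 1*2.25 = 3.25

3.25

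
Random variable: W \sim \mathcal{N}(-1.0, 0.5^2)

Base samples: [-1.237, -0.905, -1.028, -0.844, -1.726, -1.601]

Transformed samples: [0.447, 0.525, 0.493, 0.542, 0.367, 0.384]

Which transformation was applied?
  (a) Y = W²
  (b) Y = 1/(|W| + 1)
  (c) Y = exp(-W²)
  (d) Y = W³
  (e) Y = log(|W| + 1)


Checking option (b) Y = 1/(|W| + 1):
  W = -1.237 -> Y = 0.447 ✓
  W = -0.905 -> Y = 0.525 ✓
  W = -1.028 -> Y = 0.493 ✓
All samples match this transformation.

(b) 1/(|W| + 1)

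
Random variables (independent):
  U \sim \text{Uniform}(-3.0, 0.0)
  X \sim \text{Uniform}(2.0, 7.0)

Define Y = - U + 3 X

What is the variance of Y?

For independent RVs: Var(aX + bY) = a²Var(X) + b²Var(Y)
Var(U) = 0.75
Var(X) = 2.0833333
Var(Y) = (-1)²*0.75 + 3²*2.0833333
= 1*0.75 + 9*2.0833333 = 19.5

19.5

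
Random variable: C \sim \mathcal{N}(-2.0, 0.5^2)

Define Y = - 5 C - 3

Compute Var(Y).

For Y = aC + b: Var(Y) = a² * Var(C)
Var(C) = 0.5^2 = 0.25
Var(Y) = (-5)² * 0.25 = 25 * 0.25 = 6.25

6.25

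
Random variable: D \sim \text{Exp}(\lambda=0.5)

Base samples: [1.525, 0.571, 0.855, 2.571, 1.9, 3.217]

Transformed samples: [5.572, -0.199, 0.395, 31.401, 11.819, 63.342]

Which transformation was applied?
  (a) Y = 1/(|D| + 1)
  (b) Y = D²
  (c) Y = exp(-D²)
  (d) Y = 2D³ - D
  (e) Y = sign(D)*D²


Checking option (d) Y = 2D³ - D:
  D = 1.525 -> Y = 5.572 ✓
  D = 0.571 -> Y = -0.199 ✓
  D = 0.855 -> Y = 0.395 ✓
All samples match this transformation.

(d) 2D³ - D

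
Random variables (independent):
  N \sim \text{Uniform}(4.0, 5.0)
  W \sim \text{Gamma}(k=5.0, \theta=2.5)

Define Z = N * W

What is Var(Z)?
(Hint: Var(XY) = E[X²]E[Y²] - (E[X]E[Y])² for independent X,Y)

Var(XY) = E[X²]E[Y²] - (E[X]E[Y])²
E[N] = 4.5, Var(N) = 0.083333333
E[W] = 12.5, Var(W) = 31.25
E[N²] = 0.083333333 + 4.5² = 20.333333
E[W²] = 31.25 + 12.5² = 187.5
Var(Z) = 20.333333*187.5 - (4.5*12.5)²
= 3812.5 - 3164.0625 = 648.4375

648.4375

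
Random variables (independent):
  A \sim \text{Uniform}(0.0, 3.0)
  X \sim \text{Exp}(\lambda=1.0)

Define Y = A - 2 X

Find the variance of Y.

For independent RVs: Var(aX + bY) = a²Var(X) + b²Var(Y)
Var(A) = 0.75
Var(X) = 1
Var(Y) = 1²*0.75 + (-2)²*1
= 1*0.75 + 4*1 = 4.75

4.75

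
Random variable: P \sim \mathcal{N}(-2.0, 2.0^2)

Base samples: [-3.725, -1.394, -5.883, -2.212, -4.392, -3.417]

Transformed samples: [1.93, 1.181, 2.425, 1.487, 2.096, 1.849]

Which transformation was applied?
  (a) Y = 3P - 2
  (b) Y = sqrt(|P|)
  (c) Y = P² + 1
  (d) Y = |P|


Checking option (b) Y = sqrt(|P|):
  P = -3.725 -> Y = 1.93 ✓
  P = -1.394 -> Y = 1.181 ✓
  P = -5.883 -> Y = 2.425 ✓
All samples match this transformation.

(b) sqrt(|P|)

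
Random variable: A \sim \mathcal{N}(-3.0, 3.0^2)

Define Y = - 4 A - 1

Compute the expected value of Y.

For Y = -4A - 1:
E[Y] = -4 * E[A] - 1
E[A] = -3.0 = -3
E[Y] = -4 * (-3) - 1 = 11

11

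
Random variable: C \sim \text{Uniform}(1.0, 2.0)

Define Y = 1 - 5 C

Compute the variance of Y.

For Y = aC + b: Var(Y) = a² * Var(C)
Var(C) = (2 - 1)^2/12 = 0.083333333
Var(Y) = (-5)² * 0.083333333 = 25 * 0.083333333 = 2.0833333

2.0833333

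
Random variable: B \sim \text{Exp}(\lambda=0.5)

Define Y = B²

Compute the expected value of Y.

E[B²] = Var(B) + (E[B])² = 4 + 4 = 8

8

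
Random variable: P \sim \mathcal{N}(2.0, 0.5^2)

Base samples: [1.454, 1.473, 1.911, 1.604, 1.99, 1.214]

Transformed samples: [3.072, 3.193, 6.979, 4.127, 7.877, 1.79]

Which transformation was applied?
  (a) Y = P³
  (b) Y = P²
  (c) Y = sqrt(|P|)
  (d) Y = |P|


Checking option (a) Y = P³:
  P = 1.454 -> Y = 3.072 ✓
  P = 1.473 -> Y = 3.193 ✓
  P = 1.911 -> Y = 6.979 ✓
All samples match this transformation.

(a) P³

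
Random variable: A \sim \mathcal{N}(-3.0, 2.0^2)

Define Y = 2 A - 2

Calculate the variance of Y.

For Y = aA + b: Var(Y) = a² * Var(A)
Var(A) = 2.0^2 = 4
Var(Y) = 2² * 4 = 4 * 4 = 16

16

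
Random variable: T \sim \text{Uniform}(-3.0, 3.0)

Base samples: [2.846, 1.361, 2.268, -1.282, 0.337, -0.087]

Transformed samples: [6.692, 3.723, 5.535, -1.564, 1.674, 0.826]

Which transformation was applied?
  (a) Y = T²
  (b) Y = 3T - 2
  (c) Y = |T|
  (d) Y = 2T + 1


Checking option (d) Y = 2T + 1:
  T = 2.846 -> Y = 6.692 ✓
  T = 1.361 -> Y = 3.723 ✓
  T = 2.268 -> Y = 5.535 ✓
All samples match this transformation.

(d) 2T + 1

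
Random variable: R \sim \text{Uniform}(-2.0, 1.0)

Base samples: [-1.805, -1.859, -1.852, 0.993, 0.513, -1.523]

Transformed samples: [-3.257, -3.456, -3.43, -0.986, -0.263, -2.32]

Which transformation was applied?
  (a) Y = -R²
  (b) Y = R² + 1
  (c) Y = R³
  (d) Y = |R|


Checking option (a) Y = -R²:
  R = -1.805 -> Y = -3.257 ✓
  R = -1.859 -> Y = -3.456 ✓
  R = -1.852 -> Y = -3.43 ✓
All samples match this transformation.

(a) -R²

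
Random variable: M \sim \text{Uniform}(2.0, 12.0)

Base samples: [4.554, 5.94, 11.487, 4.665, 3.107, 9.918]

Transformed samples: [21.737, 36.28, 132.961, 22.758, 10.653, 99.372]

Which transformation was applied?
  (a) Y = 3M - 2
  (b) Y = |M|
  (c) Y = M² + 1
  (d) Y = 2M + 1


Checking option (c) Y = M² + 1:
  M = 4.554 -> Y = 21.737 ✓
  M = 5.94 -> Y = 36.28 ✓
  M = 11.487 -> Y = 132.961 ✓
All samples match this transformation.

(c) M² + 1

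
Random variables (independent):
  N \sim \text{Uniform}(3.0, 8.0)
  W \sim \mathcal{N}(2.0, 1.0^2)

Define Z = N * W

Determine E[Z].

For independent RVs: E[XY] = E[X]*E[Y]
E[N] = 5.5
E[W] = 2
E[Z] = 5.5 * 2 = 11

11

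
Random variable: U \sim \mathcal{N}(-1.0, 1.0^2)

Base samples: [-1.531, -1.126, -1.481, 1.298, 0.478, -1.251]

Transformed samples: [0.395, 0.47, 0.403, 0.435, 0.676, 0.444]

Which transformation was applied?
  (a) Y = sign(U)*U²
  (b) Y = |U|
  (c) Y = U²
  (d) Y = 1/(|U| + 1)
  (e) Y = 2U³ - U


Checking option (d) Y = 1/(|U| + 1):
  U = -1.531 -> Y = 0.395 ✓
  U = -1.126 -> Y = 0.47 ✓
  U = -1.481 -> Y = 0.403 ✓
All samples match this transformation.

(d) 1/(|U| + 1)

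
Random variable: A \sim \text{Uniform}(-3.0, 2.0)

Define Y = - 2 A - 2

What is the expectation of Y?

For Y = -2A - 2:
E[Y] = -2 * E[A] - 2
E[A] = (-3 + 2)/2 = -0.5
E[Y] = -2 * (-0.5) - 2 = -1

-1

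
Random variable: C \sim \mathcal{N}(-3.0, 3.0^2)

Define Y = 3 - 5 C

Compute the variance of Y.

For Y = aC + b: Var(Y) = a² * Var(C)
Var(C) = 3.0^2 = 9
Var(Y) = (-5)² * 9 = 25 * 9 = 225

225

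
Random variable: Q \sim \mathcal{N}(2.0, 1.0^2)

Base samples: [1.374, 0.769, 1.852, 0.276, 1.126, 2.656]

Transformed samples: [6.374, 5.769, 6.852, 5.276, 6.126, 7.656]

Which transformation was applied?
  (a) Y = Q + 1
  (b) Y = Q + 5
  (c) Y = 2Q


Checking option (b) Y = Q + 5:
  Q = 1.374 -> Y = 6.374 ✓
  Q = 0.769 -> Y = 5.769 ✓
  Q = 1.852 -> Y = 6.852 ✓
All samples match this transformation.

(b) Q + 5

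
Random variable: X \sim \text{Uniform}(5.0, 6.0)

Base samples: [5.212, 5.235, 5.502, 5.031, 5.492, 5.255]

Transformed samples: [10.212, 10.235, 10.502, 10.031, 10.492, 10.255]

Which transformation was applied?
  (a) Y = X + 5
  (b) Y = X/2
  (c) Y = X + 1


Checking option (a) Y = X + 5:
  X = 5.212 -> Y = 10.212 ✓
  X = 5.235 -> Y = 10.235 ✓
  X = 5.502 -> Y = 10.502 ✓
All samples match this transformation.

(a) X + 5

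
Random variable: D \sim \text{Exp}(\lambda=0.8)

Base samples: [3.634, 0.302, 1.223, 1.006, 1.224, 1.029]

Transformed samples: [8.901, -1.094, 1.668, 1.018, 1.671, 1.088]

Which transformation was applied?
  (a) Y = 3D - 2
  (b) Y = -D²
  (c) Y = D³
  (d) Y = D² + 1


Checking option (a) Y = 3D - 2:
  D = 3.634 -> Y = 8.901 ✓
  D = 0.302 -> Y = -1.094 ✓
  D = 1.223 -> Y = 1.668 ✓
All samples match this transformation.

(a) 3D - 2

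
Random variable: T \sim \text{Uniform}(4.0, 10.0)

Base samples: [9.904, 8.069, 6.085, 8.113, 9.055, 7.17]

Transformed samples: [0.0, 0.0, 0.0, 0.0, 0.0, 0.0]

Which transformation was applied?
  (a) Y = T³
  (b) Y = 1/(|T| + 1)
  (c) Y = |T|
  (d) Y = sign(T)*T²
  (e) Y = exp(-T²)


Checking option (e) Y = exp(-T²):
  T = 9.904 -> Y = 0.0 ✓
  T = 8.069 -> Y = 0.0 ✓
  T = 6.085 -> Y = 0.0 ✓
All samples match this transformation.

(e) exp(-T²)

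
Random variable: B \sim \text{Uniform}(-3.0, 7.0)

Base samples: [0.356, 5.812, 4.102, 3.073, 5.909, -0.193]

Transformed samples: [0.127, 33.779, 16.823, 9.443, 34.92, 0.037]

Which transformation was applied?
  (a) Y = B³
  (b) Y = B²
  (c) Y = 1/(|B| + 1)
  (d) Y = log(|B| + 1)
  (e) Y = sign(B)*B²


Checking option (b) Y = B²:
  B = 0.356 -> Y = 0.127 ✓
  B = 5.812 -> Y = 33.779 ✓
  B = 4.102 -> Y = 16.823 ✓
All samples match this transformation.

(b) B²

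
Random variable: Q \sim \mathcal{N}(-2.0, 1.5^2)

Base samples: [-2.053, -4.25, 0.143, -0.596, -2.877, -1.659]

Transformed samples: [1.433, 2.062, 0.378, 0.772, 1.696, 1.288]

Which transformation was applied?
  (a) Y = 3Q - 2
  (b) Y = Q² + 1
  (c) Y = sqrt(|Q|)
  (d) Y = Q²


Checking option (c) Y = sqrt(|Q|):
  Q = -2.053 -> Y = 1.433 ✓
  Q = -4.25 -> Y = 2.062 ✓
  Q = 0.143 -> Y = 0.378 ✓
All samples match this transformation.

(c) sqrt(|Q|)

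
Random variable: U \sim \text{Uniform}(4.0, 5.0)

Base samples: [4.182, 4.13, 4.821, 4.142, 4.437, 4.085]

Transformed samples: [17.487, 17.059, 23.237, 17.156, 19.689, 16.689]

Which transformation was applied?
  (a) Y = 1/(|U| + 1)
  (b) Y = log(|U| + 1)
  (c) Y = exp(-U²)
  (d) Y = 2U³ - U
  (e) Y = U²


Checking option (e) Y = U²:
  U = 4.182 -> Y = 17.487 ✓
  U = 4.13 -> Y = 17.059 ✓
  U = 4.821 -> Y = 23.237 ✓
All samples match this transformation.

(e) U²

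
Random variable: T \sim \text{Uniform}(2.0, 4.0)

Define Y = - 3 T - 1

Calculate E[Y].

For Y = -3T - 1:
E[Y] = -3 * E[T] - 1
E[T] = (2 + 4)/2 = 3
E[Y] = -3 * 3 - 1 = -10

-10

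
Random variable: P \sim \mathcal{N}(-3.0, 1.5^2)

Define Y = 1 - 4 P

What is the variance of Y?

For Y = aP + b: Var(Y) = a² * Var(P)
Var(P) = 1.5^2 = 2.25
Var(Y) = (-4)² * 2.25 = 16 * 2.25 = 36

36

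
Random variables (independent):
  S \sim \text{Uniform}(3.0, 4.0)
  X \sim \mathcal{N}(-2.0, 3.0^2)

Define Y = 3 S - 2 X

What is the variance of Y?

For independent RVs: Var(aX + bY) = a²Var(X) + b²Var(Y)
Var(S) = 0.083333333
Var(X) = 9
Var(Y) = 3²*0.083333333 + (-2)²*9
= 9*0.083333333 + 4*9 = 36.75

36.75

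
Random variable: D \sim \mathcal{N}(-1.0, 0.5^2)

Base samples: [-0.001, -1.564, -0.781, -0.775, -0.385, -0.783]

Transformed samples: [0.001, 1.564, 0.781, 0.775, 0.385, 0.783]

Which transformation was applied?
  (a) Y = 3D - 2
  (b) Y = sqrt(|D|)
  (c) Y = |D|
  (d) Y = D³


Checking option (c) Y = |D|:
  D = -0.001 -> Y = 0.001 ✓
  D = -1.564 -> Y = 1.564 ✓
  D = -0.781 -> Y = 0.781 ✓
All samples match this transformation.

(c) |D|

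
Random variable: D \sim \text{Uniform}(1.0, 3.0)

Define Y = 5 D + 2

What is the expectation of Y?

For Y = 5D + 2:
E[Y] = 5 * E[D] + 2
E[D] = (1 + 3)/2 = 2
E[Y] = 5 * 2 + 2 = 12

12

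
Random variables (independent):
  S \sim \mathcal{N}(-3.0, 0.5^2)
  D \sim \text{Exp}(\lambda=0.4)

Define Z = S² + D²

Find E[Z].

E[Z] = E[S²] + E[D²]
E[S²] = Var(S) + E[S]² = 0.25 + 9 = 9.25
E[D²] = Var(D) + E[D]² = 6.25 + 6.25 = 12.5
E[Z] = 9.25 + 12.5 = 21.75

21.75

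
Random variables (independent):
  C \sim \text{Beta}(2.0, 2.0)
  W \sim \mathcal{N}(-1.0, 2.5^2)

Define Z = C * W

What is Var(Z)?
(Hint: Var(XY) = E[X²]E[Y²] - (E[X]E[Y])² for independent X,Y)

Var(XY) = E[X²]E[Y²] - (E[X]E[Y])²
E[C] = 0.5, Var(C) = 0.05
E[W] = -1, Var(W) = 6.25
E[C²] = 0.05 + 0.5² = 0.3
E[W²] = 6.25 + (-1)² = 7.25
Var(Z) = 0.3*7.25 - (0.5*(-1))²
= 2.175 - 0.25 = 1.925

1.925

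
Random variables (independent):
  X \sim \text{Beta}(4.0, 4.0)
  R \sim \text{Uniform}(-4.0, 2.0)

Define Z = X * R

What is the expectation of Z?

For independent RVs: E[XY] = E[X]*E[Y]
E[X] = 0.5
E[R] = -1
E[Z] = 0.5 * (-1) = -0.5

-0.5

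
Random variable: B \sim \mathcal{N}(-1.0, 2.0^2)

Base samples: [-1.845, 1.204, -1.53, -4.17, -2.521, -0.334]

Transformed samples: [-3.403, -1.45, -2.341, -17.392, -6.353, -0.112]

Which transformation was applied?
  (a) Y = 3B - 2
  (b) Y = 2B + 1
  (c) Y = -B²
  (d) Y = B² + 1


Checking option (c) Y = -B²:
  B = -1.845 -> Y = -3.403 ✓
  B = 1.204 -> Y = -1.45 ✓
  B = -1.53 -> Y = -2.341 ✓
All samples match this transformation.

(c) -B²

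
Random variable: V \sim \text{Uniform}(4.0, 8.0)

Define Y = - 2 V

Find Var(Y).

For Y = aV + b: Var(Y) = a² * Var(V)
Var(V) = (8 - 4)^2/12 = 1.3333333
Var(Y) = (-2)² * 1.3333333 = 4 * 1.3333333 = 5.3333333

5.3333333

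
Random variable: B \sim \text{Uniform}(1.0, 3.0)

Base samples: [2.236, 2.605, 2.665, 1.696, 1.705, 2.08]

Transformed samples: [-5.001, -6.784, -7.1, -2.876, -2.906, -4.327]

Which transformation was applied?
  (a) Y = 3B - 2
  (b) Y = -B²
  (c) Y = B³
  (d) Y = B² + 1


Checking option (b) Y = -B²:
  B = 2.236 -> Y = -5.001 ✓
  B = 2.605 -> Y = -6.784 ✓
  B = 2.665 -> Y = -7.1 ✓
All samples match this transformation.

(b) -B²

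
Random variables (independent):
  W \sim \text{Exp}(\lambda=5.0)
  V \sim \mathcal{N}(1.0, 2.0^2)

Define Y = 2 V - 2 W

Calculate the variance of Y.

For independent RVs: Var(aX + bY) = a²Var(X) + b²Var(Y)
Var(W) = 0.04
Var(V) = 4
Var(Y) = (-2)²*0.04 + 2²*4
= 4*0.04 + 4*4 = 16.16

16.16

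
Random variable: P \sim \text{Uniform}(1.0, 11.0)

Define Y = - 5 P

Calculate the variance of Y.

For Y = aP + b: Var(Y) = a² * Var(P)
Var(P) = (11 - 1)^2/12 = 8.3333333
Var(Y) = (-5)² * 8.3333333 = 25 * 8.3333333 = 208.33333

208.33333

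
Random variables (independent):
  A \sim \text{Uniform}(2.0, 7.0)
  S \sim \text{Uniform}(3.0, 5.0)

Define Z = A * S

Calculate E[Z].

For independent RVs: E[XY] = E[X]*E[Y]
E[A] = 4.5
E[S] = 4
E[Z] = 4.5 * 4 = 18

18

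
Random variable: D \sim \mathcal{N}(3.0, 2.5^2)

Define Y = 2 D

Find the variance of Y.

For Y = aD + b: Var(Y) = a² * Var(D)
Var(D) = 2.5^2 = 6.25
Var(Y) = 2² * 6.25 = 4 * 6.25 = 25

25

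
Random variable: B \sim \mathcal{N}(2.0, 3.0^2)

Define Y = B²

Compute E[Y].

E[B²] = Var(B) + (E[B])² = 9 + 4 = 13

13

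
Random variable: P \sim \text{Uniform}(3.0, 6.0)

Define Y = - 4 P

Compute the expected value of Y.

For Y = -4P:
E[Y] = -4 * E[P]
E[P] = (3 + 6)/2 = 4.5
E[Y] = -4 * 4.5 = -18

-18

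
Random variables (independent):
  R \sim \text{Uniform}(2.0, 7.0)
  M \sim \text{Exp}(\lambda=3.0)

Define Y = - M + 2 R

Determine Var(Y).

For independent RVs: Var(aX + bY) = a²Var(X) + b²Var(Y)
Var(R) = 2.0833333
Var(M) = 0.11111111
Var(Y) = 2²*2.0833333 + (-1)²*0.11111111
= 4*2.0833333 + 1*0.11111111 = 8.4444444

8.4444444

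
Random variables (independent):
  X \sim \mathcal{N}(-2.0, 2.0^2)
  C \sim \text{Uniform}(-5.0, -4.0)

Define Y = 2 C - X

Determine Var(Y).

For independent RVs: Var(aX + bY) = a²Var(X) + b²Var(Y)
Var(X) = 4
Var(C) = 0.083333333
Var(Y) = (-1)²*4 + 2²*0.083333333
= 1*4 + 4*0.083333333 = 4.3333333

4.3333333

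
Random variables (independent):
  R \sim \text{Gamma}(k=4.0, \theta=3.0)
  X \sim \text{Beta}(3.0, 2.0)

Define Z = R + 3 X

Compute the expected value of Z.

E[Z] = 1*E[R] + 3*E[X]
E[R] = 12
E[X] = 0.6
E[Z] = 1*12 + 3*0.6 = 13.8

13.8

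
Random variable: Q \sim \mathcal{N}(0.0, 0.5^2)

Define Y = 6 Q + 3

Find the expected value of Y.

For Y = 6Q + 3:
E[Y] = 6 * E[Q] + 3
E[Q] = 0.0 = 0
E[Y] = 6 * 0 + 3 = 3

3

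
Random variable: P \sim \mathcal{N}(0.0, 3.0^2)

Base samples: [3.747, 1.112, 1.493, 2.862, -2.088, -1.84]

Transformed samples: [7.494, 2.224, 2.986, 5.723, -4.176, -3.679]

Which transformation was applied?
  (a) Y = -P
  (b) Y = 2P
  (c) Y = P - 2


Checking option (b) Y = 2P:
  P = 3.747 -> Y = 7.494 ✓
  P = 1.112 -> Y = 2.224 ✓
  P = 1.493 -> Y = 2.986 ✓
All samples match this transformation.

(b) 2P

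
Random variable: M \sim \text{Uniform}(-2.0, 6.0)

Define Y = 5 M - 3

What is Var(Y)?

For Y = aM + b: Var(Y) = a² * Var(M)
Var(M) = (6 + 2)^2/12 = 5.3333333
Var(Y) = 5² * 5.3333333 = 25 * 5.3333333 = 133.33333

133.33333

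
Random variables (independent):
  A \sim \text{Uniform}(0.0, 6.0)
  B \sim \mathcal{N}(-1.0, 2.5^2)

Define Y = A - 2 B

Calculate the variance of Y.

For independent RVs: Var(aX + bY) = a²Var(X) + b²Var(Y)
Var(A) = 3
Var(B) = 6.25
Var(Y) = 1²*3 + (-2)²*6.25
= 1*3 + 4*6.25 = 28

28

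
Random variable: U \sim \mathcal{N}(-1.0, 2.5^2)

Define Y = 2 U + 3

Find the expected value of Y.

For Y = 2U + 3:
E[Y] = 2 * E[U] + 3
E[U] = -1.0 = -1
E[Y] = 2 * (-1) + 3 = 1

1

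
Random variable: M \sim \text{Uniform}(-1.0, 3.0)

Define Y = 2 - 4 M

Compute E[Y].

For Y = -4M + 2:
E[Y] = -4 * E[M] + 2
E[M] = (-1 + 3)/2 = 1
E[Y] = -4 * 1 + 2 = -2

-2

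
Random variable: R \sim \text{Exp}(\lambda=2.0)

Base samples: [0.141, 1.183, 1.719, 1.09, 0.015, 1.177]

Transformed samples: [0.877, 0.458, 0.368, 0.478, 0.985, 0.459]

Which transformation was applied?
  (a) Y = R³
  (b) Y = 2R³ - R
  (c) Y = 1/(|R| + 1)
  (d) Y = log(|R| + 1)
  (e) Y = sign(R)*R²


Checking option (c) Y = 1/(|R| + 1):
  R = 0.141 -> Y = 0.877 ✓
  R = 1.183 -> Y = 0.458 ✓
  R = 1.719 -> Y = 0.368 ✓
All samples match this transformation.

(c) 1/(|R| + 1)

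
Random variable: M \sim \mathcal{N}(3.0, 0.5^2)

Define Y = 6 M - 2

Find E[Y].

For Y = 6M - 2:
E[Y] = 6 * E[M] - 2
E[M] = 3.0 = 3
E[Y] = 6 * 3 - 2 = 16

16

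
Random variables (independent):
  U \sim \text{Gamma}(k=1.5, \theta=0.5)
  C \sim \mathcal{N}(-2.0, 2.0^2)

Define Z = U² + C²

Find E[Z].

E[Z] = E[U²] + E[C²]
E[U²] = Var(U) + E[U]² = 0.375 + 0.5625 = 0.9375
E[C²] = Var(C) + E[C]² = 4 + 4 = 8
E[Z] = 0.9375 + 8 = 8.9375

8.9375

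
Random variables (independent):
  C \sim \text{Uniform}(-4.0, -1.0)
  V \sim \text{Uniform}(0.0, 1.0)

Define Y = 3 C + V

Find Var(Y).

For independent RVs: Var(aX + bY) = a²Var(X) + b²Var(Y)
Var(C) = 0.75
Var(V) = 0.083333333
Var(Y) = 3²*0.75 + 1²*0.083333333
= 9*0.75 + 1*0.083333333 = 6.8333333

6.8333333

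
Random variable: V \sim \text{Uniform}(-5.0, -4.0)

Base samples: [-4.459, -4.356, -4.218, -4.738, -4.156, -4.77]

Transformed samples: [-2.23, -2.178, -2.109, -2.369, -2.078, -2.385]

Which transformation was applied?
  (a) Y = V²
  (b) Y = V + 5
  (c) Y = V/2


Checking option (c) Y = V/2:
  V = -4.459 -> Y = -2.23 ✓
  V = -4.356 -> Y = -2.178 ✓
  V = -4.218 -> Y = -2.109 ✓
All samples match this transformation.

(c) V/2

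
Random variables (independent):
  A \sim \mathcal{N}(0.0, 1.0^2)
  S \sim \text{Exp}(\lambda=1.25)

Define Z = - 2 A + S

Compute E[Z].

E[Z] = -2*E[A] + 1*E[S]
E[A] = 0
E[S] = 0.8
E[Z] = -2*0 + 1*0.8 = 0.8

0.8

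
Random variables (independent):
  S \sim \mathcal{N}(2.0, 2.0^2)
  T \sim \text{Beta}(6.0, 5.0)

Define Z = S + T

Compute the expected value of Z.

E[Z] = 1*E[S] + 1*E[T]
E[S] = 2
E[T] = 0.54545455
E[Z] = 1*2 + 1*0.54545455 = 2.5454545

2.5454545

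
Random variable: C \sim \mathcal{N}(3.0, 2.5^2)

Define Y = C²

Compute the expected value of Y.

Using E[X²] = Var(X) + (E[X])²:
E[C] = 3
Var(C) = 2.5^2 = 6.25
E[C²] = 6.25 + 3² = 6.25 + 9 = 15.25

15.25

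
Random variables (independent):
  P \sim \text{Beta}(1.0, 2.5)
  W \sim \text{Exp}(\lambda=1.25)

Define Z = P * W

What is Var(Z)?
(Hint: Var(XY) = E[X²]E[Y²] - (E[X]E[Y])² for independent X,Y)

Var(XY) = E[X²]E[Y²] - (E[X]E[Y])²
E[P] = 0.28571429, Var(P) = 0.045351474
E[W] = 0.8, Var(W) = 0.64
E[P²] = 0.045351474 + 0.28571429² = 0.12698413
E[W²] = 0.64 + 0.8² = 1.28
Var(Z) = 0.12698413*1.28 - (0.28571429*0.8)²
= 0.16253968 - 0.052244898 = 0.11029478

0.11029478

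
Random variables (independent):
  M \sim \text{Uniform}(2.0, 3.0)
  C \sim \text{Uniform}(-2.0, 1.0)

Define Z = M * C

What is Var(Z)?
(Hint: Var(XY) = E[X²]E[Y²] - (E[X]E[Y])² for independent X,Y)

Var(XY) = E[X²]E[Y²] - (E[X]E[Y])²
E[M] = 2.5, Var(M) = 0.083333333
E[C] = -0.5, Var(C) = 0.75
E[M²] = 0.083333333 + 2.5² = 6.3333333
E[C²] = 0.75 + (-0.5)² = 1
Var(Z) = 6.3333333*1 - (2.5*(-0.5))²
= 6.3333333 - 1.5625 = 4.7708333

4.7708333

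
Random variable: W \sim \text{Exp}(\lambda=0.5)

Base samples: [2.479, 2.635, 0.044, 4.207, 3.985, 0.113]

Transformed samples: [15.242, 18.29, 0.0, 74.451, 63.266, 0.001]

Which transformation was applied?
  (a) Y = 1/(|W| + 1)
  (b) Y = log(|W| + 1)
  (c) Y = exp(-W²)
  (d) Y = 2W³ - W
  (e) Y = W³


Checking option (e) Y = W³:
  W = 2.479 -> Y = 15.242 ✓
  W = 2.635 -> Y = 18.29 ✓
  W = 0.044 -> Y = 0.0 ✓
All samples match this transformation.

(e) W³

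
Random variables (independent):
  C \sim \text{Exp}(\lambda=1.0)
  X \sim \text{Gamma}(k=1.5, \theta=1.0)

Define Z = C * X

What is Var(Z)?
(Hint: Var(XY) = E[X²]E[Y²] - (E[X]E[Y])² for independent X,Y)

Var(XY) = E[X²]E[Y²] - (E[X]E[Y])²
E[C] = 1, Var(C) = 1
E[X] = 1.5, Var(X) = 1.5
E[C²] = 1 + 1² = 2
E[X²] = 1.5 + 1.5² = 3.75
Var(Z) = 2*3.75 - (1*1.5)²
= 7.5 - 2.25 = 5.25

5.25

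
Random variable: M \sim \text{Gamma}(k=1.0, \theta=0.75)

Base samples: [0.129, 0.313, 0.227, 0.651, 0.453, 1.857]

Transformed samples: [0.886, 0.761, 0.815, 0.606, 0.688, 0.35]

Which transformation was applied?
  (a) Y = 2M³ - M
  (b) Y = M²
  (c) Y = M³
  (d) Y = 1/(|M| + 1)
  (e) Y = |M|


Checking option (d) Y = 1/(|M| + 1):
  M = 0.129 -> Y = 0.886 ✓
  M = 0.313 -> Y = 0.761 ✓
  M = 0.227 -> Y = 0.815 ✓
All samples match this transformation.

(d) 1/(|M| + 1)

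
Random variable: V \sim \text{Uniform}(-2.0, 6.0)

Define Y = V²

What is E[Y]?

E[V²] = Var(V) + (E[V])² = 5.3333333 + 4 = 9.3333333

9.3333333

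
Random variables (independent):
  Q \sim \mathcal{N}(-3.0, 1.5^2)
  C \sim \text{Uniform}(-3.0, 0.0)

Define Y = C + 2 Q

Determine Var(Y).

For independent RVs: Var(aX + bY) = a²Var(X) + b²Var(Y)
Var(Q) = 2.25
Var(C) = 0.75
Var(Y) = 2²*2.25 + 1²*0.75
= 4*2.25 + 1*0.75 = 9.75

9.75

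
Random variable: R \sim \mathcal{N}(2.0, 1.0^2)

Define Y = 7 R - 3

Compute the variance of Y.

For Y = aR + b: Var(Y) = a² * Var(R)
Var(R) = 1.0^2 = 1
Var(Y) = 7² * 1 = 49 * 1 = 49

49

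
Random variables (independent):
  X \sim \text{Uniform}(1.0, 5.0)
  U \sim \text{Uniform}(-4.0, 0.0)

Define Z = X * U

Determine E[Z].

For independent RVs: E[XY] = E[X]*E[Y]
E[X] = 3
E[U] = -2
E[Z] = 3 * (-2) = -6

-6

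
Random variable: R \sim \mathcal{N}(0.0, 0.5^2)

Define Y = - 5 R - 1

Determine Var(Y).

For Y = aR + b: Var(Y) = a² * Var(R)
Var(R) = 0.5^2 = 0.25
Var(Y) = (-5)² * 0.25 = 25 * 0.25 = 6.25

6.25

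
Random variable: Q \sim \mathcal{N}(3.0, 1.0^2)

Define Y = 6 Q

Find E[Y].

For Y = 6Q:
E[Y] = 6 * E[Q]
E[Q] = 3.0 = 3
E[Y] = 6 * 3 = 18

18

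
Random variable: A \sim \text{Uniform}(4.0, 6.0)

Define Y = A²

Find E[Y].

Using E[X²] = Var(X) + (E[X])²:
E[A] = 5
Var(A) = (6 - 4)^2/12 = 0.33333333
E[A²] = 0.33333333 + 5² = 0.33333333 + 25 = 25.333333

25.333333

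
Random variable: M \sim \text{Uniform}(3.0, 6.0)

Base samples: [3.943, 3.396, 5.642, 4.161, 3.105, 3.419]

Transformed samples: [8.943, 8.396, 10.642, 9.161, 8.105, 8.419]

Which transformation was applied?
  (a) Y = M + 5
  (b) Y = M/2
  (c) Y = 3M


Checking option (a) Y = M + 5:
  M = 3.943 -> Y = 8.943 ✓
  M = 3.396 -> Y = 8.396 ✓
  M = 5.642 -> Y = 10.642 ✓
All samples match this transformation.

(a) M + 5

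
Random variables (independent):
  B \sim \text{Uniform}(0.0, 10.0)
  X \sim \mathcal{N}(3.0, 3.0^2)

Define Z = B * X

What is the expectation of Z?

For independent RVs: E[XY] = E[X]*E[Y]
E[B] = 5
E[X] = 3
E[Z] = 5 * 3 = 15

15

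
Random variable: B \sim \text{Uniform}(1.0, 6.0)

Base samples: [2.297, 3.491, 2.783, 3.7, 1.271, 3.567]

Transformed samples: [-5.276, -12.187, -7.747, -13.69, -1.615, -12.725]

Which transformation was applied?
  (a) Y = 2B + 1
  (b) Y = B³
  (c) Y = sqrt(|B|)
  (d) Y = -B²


Checking option (d) Y = -B²:
  B = 2.297 -> Y = -5.276 ✓
  B = 3.491 -> Y = -12.187 ✓
  B = 2.783 -> Y = -7.747 ✓
All samples match this transformation.

(d) -B²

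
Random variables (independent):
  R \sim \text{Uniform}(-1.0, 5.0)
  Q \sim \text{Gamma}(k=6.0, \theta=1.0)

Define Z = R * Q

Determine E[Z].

For independent RVs: E[XY] = E[X]*E[Y]
E[R] = 2
E[Q] = 6
E[Z] = 2 * 6 = 12

12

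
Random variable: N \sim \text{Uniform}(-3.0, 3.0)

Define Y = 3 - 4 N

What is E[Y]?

For Y = -4N + 3:
E[Y] = -4 * E[N] + 3
E[N] = (-3 + 3)/2 = 0
E[Y] = -4 * 0 + 3 = 3

3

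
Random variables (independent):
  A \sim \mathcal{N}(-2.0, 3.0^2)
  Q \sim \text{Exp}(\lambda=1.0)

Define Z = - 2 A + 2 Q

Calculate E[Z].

E[Z] = -2*E[A] + 2*E[Q]
E[A] = -2
E[Q] = 1
E[Z] = -2*(-2) + 2*1 = 6

6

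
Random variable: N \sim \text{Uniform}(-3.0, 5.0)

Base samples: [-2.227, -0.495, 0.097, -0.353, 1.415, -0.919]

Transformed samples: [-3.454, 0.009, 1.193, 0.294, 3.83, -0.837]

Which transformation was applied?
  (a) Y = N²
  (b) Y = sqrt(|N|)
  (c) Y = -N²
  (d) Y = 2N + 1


Checking option (d) Y = 2N + 1:
  N = -2.227 -> Y = -3.454 ✓
  N = -0.495 -> Y = 0.009 ✓
  N = 0.097 -> Y = 1.193 ✓
All samples match this transformation.

(d) 2N + 1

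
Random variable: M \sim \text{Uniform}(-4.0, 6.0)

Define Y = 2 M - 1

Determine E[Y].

For Y = 2M - 1:
E[Y] = 2 * E[M] - 1
E[M] = (-4 + 6)/2 = 1
E[Y] = 2 * 1 - 1 = 1

1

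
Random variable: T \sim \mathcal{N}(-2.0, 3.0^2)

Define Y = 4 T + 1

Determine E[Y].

For Y = 4T + 1:
E[Y] = 4 * E[T] + 1
E[T] = -2.0 = -2
E[Y] = 4 * (-2) + 1 = -7

-7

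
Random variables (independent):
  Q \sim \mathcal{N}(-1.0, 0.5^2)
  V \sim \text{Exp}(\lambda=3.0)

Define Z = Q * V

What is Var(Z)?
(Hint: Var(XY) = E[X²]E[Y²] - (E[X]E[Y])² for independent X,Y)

Var(XY) = E[X²]E[Y²] - (E[X]E[Y])²
E[Q] = -1, Var(Q) = 0.25
E[V] = 0.33333333, Var(V) = 0.11111111
E[Q²] = 0.25 + (-1)² = 1.25
E[V²] = 0.11111111 + 0.33333333² = 0.22222222
Var(Z) = 1.25*0.22222222 - (-1*0.33333333)²
= 0.27777778 - 0.11111111 = 0.16666667

0.16666667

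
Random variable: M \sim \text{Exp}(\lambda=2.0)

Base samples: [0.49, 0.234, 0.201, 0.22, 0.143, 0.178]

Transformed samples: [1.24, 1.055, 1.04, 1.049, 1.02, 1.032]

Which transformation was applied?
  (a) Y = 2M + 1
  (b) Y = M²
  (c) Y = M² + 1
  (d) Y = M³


Checking option (c) Y = M² + 1:
  M = 0.49 -> Y = 1.24 ✓
  M = 0.234 -> Y = 1.055 ✓
  M = 0.201 -> Y = 1.04 ✓
All samples match this transformation.

(c) M² + 1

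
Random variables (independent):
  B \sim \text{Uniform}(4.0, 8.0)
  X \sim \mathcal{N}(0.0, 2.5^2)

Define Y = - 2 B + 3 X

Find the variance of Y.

For independent RVs: Var(aX + bY) = a²Var(X) + b²Var(Y)
Var(B) = 1.3333333
Var(X) = 6.25
Var(Y) = (-2)²*1.3333333 + 3²*6.25
= 4*1.3333333 + 9*6.25 = 61.583333

61.583333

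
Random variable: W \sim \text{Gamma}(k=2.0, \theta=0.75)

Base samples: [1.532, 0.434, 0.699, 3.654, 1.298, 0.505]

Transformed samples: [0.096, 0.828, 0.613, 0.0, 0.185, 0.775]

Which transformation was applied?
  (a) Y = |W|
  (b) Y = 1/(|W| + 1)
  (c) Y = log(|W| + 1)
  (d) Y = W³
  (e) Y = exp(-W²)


Checking option (e) Y = exp(-W²):
  W = 1.532 -> Y = 0.096 ✓
  W = 0.434 -> Y = 0.828 ✓
  W = 0.699 -> Y = 0.613 ✓
All samples match this transformation.

(e) exp(-W²)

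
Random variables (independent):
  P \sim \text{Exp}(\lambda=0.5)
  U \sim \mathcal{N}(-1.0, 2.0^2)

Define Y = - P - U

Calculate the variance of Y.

For independent RVs: Var(aX + bY) = a²Var(X) + b²Var(Y)
Var(P) = 4
Var(U) = 4
Var(Y) = (-1)²*4 + (-1)²*4
= 1*4 + 1*4 = 8

8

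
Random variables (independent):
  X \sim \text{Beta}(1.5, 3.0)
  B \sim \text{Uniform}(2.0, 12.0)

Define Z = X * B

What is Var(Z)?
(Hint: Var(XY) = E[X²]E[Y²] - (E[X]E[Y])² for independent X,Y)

Var(XY) = E[X²]E[Y²] - (E[X]E[Y])²
E[X] = 0.33333333, Var(X) = 0.04040404
E[B] = 7, Var(B) = 8.3333333
E[X²] = 0.04040404 + 0.33333333² = 0.15151515
E[B²] = 8.3333333 + 7² = 57.333333
Var(Z) = 0.15151515*57.333333 - (0.33333333*7)²
= 8.6868687 - 5.4444444 = 3.2424242

3.2424242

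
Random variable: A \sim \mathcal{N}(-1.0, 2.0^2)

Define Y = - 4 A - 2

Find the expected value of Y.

For Y = -4A - 2:
E[Y] = -4 * E[A] - 2
E[A] = -1.0 = -1
E[Y] = -4 * (-1) - 2 = 2

2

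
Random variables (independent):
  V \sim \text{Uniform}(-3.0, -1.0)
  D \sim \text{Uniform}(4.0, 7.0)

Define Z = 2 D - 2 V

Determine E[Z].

E[Z] = -2*E[V] + 2*E[D]
E[V] = -2
E[D] = 5.5
E[Z] = -2*(-2) + 2*5.5 = 15

15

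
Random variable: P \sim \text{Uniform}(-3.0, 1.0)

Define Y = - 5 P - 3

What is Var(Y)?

For Y = aP + b: Var(Y) = a² * Var(P)
Var(P) = (1 + 3)^2/12 = 1.3333333
Var(Y) = (-5)² * 1.3333333 = 25 * 1.3333333 = 33.333333

33.333333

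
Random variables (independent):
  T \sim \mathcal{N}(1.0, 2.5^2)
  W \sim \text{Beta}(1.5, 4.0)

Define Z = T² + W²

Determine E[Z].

E[Z] = E[T²] + E[W²]
E[T²] = Var(T) + E[T]² = 6.25 + 1 = 7.25
E[W²] = Var(W) + E[W]² = 0.03051494 + 0.074380165 = 0.1048951
E[Z] = 7.25 + 0.1048951 = 7.3548951

7.3548951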